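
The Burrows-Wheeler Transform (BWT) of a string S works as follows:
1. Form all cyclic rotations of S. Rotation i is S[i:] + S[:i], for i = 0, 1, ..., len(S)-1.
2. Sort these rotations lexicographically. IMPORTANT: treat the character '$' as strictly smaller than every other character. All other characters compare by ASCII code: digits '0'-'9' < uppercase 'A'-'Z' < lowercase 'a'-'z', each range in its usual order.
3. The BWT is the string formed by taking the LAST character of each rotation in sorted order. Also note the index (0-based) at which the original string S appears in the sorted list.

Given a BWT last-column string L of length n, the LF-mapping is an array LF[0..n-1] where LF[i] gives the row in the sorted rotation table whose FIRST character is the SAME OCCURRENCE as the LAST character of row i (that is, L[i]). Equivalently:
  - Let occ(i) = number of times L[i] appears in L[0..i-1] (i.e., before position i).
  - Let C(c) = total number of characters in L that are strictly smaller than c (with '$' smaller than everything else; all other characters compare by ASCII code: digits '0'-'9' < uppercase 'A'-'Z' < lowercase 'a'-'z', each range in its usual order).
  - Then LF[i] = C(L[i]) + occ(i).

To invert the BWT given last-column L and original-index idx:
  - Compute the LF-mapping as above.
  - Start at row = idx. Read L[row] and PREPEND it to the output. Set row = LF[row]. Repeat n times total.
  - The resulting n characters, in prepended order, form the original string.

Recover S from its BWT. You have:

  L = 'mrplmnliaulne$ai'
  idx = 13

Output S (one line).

Answer: paralmillennium$

Derivation:
LF mapping: 9 14 13 6 10 11 7 4 1 15 8 12 3 0 2 5
Walk LF starting at row 13, prepending L[row]:
  step 1: row=13, L[13]='$', prepend. Next row=LF[13]=0
  step 2: row=0, L[0]='m', prepend. Next row=LF[0]=9
  step 3: row=9, L[9]='u', prepend. Next row=LF[9]=15
  step 4: row=15, L[15]='i', prepend. Next row=LF[15]=5
  step 5: row=5, L[5]='n', prepend. Next row=LF[5]=11
  step 6: row=11, L[11]='n', prepend. Next row=LF[11]=12
  step 7: row=12, L[12]='e', prepend. Next row=LF[12]=3
  step 8: row=3, L[3]='l', prepend. Next row=LF[3]=6
  step 9: row=6, L[6]='l', prepend. Next row=LF[6]=7
  step 10: row=7, L[7]='i', prepend. Next row=LF[7]=4
  step 11: row=4, L[4]='m', prepend. Next row=LF[4]=10
  step 12: row=10, L[10]='l', prepend. Next row=LF[10]=8
  step 13: row=8, L[8]='a', prepend. Next row=LF[8]=1
  step 14: row=1, L[1]='r', prepend. Next row=LF[1]=14
  step 15: row=14, L[14]='a', prepend. Next row=LF[14]=2
  step 16: row=2, L[2]='p', prepend. Next row=LF[2]=13
Reversed output: paralmillennium$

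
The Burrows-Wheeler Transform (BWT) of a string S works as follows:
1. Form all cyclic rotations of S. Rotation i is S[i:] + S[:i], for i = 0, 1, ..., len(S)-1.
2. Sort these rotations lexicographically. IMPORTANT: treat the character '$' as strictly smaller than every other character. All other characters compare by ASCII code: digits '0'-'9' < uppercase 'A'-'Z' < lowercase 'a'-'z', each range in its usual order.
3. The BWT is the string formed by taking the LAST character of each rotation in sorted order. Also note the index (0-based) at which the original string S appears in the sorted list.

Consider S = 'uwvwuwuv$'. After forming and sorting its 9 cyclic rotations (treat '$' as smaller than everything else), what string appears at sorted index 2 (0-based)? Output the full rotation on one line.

Answer: uwuv$uwvw

Derivation:
All 9 rotations (rotation i = S[i:]+S[:i]):
  rot[0] = uwvwuwuv$
  rot[1] = wvwuwuv$u
  rot[2] = vwuwuv$uw
  rot[3] = wuwuv$uwv
  rot[4] = uwuv$uwvw
  rot[5] = wuv$uwvwu
  rot[6] = uv$uwvwuw
  rot[7] = v$uwvwuwu
  rot[8] = $uwvwuwuv
Sorted (with $ < everything):
  sorted[0] = $uwvwuwuv
  sorted[1] = uv$uwvwuw
  sorted[2] = uwuv$uwvw
  sorted[3] = uwvwuwuv$
  sorted[4] = v$uwvwuwu
  sorted[5] = vwuwuv$uw
  sorted[6] = wuv$uwvwu
  sorted[7] = wuwuv$uwv
  sorted[8] = wvwuwuv$u
sorted[2] = uwuv$uwvw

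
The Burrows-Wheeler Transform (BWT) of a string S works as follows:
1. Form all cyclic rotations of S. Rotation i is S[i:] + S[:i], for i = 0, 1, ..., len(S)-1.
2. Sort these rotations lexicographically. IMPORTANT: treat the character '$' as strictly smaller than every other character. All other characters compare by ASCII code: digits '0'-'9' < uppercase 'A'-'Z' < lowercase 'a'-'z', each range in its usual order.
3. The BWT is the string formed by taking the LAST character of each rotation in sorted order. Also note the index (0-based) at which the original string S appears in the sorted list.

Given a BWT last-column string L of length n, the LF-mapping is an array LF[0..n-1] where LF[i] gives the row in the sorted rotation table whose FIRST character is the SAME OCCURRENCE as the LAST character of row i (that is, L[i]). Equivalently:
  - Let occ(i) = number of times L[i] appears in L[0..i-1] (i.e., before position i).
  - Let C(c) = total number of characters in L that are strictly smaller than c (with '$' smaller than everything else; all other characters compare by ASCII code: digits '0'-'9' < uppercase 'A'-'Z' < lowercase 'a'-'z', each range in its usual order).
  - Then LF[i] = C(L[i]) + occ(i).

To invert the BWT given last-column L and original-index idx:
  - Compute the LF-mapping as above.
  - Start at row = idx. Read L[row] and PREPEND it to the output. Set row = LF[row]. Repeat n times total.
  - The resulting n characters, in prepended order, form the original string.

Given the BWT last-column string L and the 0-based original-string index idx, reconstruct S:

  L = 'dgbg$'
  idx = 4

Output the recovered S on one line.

LF mapping: 2 3 1 4 0
Walk LF starting at row 4, prepending L[row]:
  step 1: row=4, L[4]='$', prepend. Next row=LF[4]=0
  step 2: row=0, L[0]='d', prepend. Next row=LF[0]=2
  step 3: row=2, L[2]='b', prepend. Next row=LF[2]=1
  step 4: row=1, L[1]='g', prepend. Next row=LF[1]=3
  step 5: row=3, L[3]='g', prepend. Next row=LF[3]=4
Reversed output: ggbd$

Answer: ggbd$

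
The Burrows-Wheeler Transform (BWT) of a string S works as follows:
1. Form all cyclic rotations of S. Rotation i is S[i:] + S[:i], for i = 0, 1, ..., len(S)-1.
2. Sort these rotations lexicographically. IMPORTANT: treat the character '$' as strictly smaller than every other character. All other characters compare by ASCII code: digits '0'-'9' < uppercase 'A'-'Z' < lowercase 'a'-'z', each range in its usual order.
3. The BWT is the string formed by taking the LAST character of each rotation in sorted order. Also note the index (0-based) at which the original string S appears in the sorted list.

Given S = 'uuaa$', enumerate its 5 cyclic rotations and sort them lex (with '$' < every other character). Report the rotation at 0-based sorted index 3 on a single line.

Answer: uaa$u

Derivation:
All 5 rotations (rotation i = S[i:]+S[:i]):
  rot[0] = uuaa$
  rot[1] = uaa$u
  rot[2] = aa$uu
  rot[3] = a$uua
  rot[4] = $uuaa
Sorted (with $ < everything):
  sorted[0] = $uuaa
  sorted[1] = a$uua
  sorted[2] = aa$uu
  sorted[3] = uaa$u
  sorted[4] = uuaa$
sorted[3] = uaa$u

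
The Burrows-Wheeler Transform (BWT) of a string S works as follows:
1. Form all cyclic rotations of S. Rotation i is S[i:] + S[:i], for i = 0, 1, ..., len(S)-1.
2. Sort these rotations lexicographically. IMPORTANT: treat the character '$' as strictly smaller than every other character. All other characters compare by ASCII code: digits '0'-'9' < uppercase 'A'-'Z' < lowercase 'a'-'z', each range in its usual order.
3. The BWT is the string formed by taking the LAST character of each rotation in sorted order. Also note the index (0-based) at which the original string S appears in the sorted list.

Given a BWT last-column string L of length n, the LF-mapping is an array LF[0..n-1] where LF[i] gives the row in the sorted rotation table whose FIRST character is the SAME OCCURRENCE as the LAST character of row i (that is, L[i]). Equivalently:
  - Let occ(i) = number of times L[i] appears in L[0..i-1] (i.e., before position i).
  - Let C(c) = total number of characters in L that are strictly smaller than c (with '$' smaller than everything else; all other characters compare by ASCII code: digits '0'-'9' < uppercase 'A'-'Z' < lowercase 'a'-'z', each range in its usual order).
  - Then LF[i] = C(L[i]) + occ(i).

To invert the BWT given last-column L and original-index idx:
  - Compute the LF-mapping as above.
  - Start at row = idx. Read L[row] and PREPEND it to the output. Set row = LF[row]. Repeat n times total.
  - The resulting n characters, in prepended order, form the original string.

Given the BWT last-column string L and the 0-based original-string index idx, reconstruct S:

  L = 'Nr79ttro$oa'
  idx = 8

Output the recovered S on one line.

Answer: rotator79N$

Derivation:
LF mapping: 3 7 1 2 9 10 8 5 0 6 4
Walk LF starting at row 8, prepending L[row]:
  step 1: row=8, L[8]='$', prepend. Next row=LF[8]=0
  step 2: row=0, L[0]='N', prepend. Next row=LF[0]=3
  step 3: row=3, L[3]='9', prepend. Next row=LF[3]=2
  step 4: row=2, L[2]='7', prepend. Next row=LF[2]=1
  step 5: row=1, L[1]='r', prepend. Next row=LF[1]=7
  step 6: row=7, L[7]='o', prepend. Next row=LF[7]=5
  step 7: row=5, L[5]='t', prepend. Next row=LF[5]=10
  step 8: row=10, L[10]='a', prepend. Next row=LF[10]=4
  step 9: row=4, L[4]='t', prepend. Next row=LF[4]=9
  step 10: row=9, L[9]='o', prepend. Next row=LF[9]=6
  step 11: row=6, L[6]='r', prepend. Next row=LF[6]=8
Reversed output: rotator79N$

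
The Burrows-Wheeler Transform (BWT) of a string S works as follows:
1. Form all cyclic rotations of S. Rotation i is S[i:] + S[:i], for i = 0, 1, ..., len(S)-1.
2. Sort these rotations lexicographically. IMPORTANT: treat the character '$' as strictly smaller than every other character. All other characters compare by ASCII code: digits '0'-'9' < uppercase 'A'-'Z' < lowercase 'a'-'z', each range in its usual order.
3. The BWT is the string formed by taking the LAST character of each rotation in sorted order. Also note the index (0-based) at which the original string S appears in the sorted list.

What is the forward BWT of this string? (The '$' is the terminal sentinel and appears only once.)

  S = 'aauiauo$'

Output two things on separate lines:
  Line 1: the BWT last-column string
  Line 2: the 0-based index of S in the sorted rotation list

All 8 rotations (rotation i = S[i:]+S[:i]):
  rot[0] = aauiauo$
  rot[1] = auiauo$a
  rot[2] = uiauo$aa
  rot[3] = iauo$aau
  rot[4] = auo$aaui
  rot[5] = uo$aauia
  rot[6] = o$aauiau
  rot[7] = $aauiauo
Sorted (with $ < everything):
  sorted[0] = $aauiauo  (last char: 'o')
  sorted[1] = aauiauo$  (last char: '$')
  sorted[2] = auiauo$a  (last char: 'a')
  sorted[3] = auo$aaui  (last char: 'i')
  sorted[4] = iauo$aau  (last char: 'u')
  sorted[5] = o$aauiau  (last char: 'u')
  sorted[6] = uiauo$aa  (last char: 'a')
  sorted[7] = uo$aauia  (last char: 'a')
Last column: o$aiuuaa
Original string S is at sorted index 1

Answer: o$aiuuaa
1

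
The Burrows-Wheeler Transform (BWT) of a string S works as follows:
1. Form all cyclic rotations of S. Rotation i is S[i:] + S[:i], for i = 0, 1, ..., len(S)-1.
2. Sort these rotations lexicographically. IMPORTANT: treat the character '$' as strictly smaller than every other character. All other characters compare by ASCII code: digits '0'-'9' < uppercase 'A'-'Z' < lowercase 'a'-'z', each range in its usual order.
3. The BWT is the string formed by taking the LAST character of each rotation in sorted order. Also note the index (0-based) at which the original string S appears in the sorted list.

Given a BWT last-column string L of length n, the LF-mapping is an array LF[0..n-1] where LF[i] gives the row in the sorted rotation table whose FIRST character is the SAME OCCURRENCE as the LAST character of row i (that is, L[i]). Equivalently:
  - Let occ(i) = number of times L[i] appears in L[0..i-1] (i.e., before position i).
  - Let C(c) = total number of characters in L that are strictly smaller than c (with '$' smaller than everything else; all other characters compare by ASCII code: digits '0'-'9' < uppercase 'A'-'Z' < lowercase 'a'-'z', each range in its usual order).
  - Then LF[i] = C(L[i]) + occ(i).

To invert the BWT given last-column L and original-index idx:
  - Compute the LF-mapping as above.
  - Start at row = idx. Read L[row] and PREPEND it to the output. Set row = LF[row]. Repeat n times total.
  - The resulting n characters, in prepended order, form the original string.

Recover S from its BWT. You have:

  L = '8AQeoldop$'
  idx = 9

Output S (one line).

LF mapping: 1 2 3 5 7 6 4 8 9 0
Walk LF starting at row 9, prepending L[row]:
  step 1: row=9, L[9]='$', prepend. Next row=LF[9]=0
  step 2: row=0, L[0]='8', prepend. Next row=LF[0]=1
  step 3: row=1, L[1]='A', prepend. Next row=LF[1]=2
  step 4: row=2, L[2]='Q', prepend. Next row=LF[2]=3
  step 5: row=3, L[3]='e', prepend. Next row=LF[3]=5
  step 6: row=5, L[5]='l', prepend. Next row=LF[5]=6
  step 7: row=6, L[6]='d', prepend. Next row=LF[6]=4
  step 8: row=4, L[4]='o', prepend. Next row=LF[4]=7
  step 9: row=7, L[7]='o', prepend. Next row=LF[7]=8
  step 10: row=8, L[8]='p', prepend. Next row=LF[8]=9
Reversed output: poodleQA8$

Answer: poodleQA8$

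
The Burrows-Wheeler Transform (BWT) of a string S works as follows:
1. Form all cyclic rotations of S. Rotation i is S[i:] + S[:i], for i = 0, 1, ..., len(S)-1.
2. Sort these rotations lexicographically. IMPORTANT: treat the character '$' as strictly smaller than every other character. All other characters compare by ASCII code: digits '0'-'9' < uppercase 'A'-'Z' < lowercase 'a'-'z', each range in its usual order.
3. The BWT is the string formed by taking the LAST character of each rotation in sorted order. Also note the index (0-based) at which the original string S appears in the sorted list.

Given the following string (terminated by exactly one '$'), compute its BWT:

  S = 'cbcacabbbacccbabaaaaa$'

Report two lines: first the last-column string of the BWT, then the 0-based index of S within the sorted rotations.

All 22 rotations (rotation i = S[i:]+S[:i]):
  rot[0] = cbcacabbbacccbabaaaaa$
  rot[1] = bcacabbbacccbabaaaaa$c
  rot[2] = cacabbbacccbabaaaaa$cb
  rot[3] = acabbbacccbabaaaaa$cbc
  rot[4] = cabbbacccbabaaaaa$cbca
  rot[5] = abbbacccbabaaaaa$cbcac
  rot[6] = bbbacccbabaaaaa$cbcaca
  rot[7] = bbacccbabaaaaa$cbcacab
  rot[8] = bacccbabaaaaa$cbcacabb
  rot[9] = acccbabaaaaa$cbcacabbb
  rot[10] = cccbabaaaaa$cbcacabbba
  rot[11] = ccbabaaaaa$cbcacabbbac
  rot[12] = cbabaaaaa$cbcacabbbacc
  rot[13] = babaaaaa$cbcacabbbaccc
  rot[14] = abaaaaa$cbcacabbbacccb
  rot[15] = baaaaa$cbcacabbbacccba
  rot[16] = aaaaa$cbcacabbbacccbab
  rot[17] = aaaa$cbcacabbbacccbaba
  rot[18] = aaa$cbcacabbbacccbabaa
  rot[19] = aa$cbcacabbbacccbabaaa
  rot[20] = a$cbcacabbbacccbabaaaa
  rot[21] = $cbcacabbbacccbabaaaaa
Sorted (with $ < everything):
  sorted[0] = $cbcacabbbacccbabaaaaa  (last char: 'a')
  sorted[1] = a$cbcacabbbacccbabaaaa  (last char: 'a')
  sorted[2] = aa$cbcacabbbacccbabaaa  (last char: 'a')
  sorted[3] = aaa$cbcacabbbacccbabaa  (last char: 'a')
  sorted[4] = aaaa$cbcacabbbacccbaba  (last char: 'a')
  sorted[5] = aaaaa$cbcacabbbacccbab  (last char: 'b')
  sorted[6] = abaaaaa$cbcacabbbacccb  (last char: 'b')
  sorted[7] = abbbacccbabaaaaa$cbcac  (last char: 'c')
  sorted[8] = acabbbacccbabaaaaa$cbc  (last char: 'c')
  sorted[9] = acccbabaaaaa$cbcacabbb  (last char: 'b')
  sorted[10] = baaaaa$cbcacabbbacccba  (last char: 'a')
  sorted[11] = babaaaaa$cbcacabbbaccc  (last char: 'c')
  sorted[12] = bacccbabaaaaa$cbcacabb  (last char: 'b')
  sorted[13] = bbacccbabaaaaa$cbcacab  (last char: 'b')
  sorted[14] = bbbacccbabaaaaa$cbcaca  (last char: 'a')
  sorted[15] = bcacabbbacccbabaaaaa$c  (last char: 'c')
  sorted[16] = cabbbacccbabaaaaa$cbca  (last char: 'a')
  sorted[17] = cacabbbacccbabaaaaa$cb  (last char: 'b')
  sorted[18] = cbabaaaaa$cbcacabbbacc  (last char: 'c')
  sorted[19] = cbcacabbbacccbabaaaaa$  (last char: '$')
  sorted[20] = ccbabaaaaa$cbcacabbbac  (last char: 'c')
  sorted[21] = cccbabaaaaa$cbcacabbba  (last char: 'a')
Last column: aaaaabbccbacbbacabc$ca
Original string S is at sorted index 19

Answer: aaaaabbccbacbbacabc$ca
19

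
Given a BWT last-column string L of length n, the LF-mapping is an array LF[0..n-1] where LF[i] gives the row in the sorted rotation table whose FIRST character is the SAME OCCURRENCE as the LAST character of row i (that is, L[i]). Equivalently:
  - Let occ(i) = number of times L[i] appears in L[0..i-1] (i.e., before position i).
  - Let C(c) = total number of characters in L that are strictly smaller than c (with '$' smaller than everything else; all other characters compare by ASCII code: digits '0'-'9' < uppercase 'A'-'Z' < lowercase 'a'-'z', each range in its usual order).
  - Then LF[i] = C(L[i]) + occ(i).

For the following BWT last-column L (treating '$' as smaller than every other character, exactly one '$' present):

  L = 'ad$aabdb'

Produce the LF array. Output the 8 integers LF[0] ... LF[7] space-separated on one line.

Char counts: '$':1, 'a':3, 'b':2, 'd':2
C (first-col start): C('$')=0, C('a')=1, C('b')=4, C('d')=6
L[0]='a': occ=0, LF[0]=C('a')+0=1+0=1
L[1]='d': occ=0, LF[1]=C('d')+0=6+0=6
L[2]='$': occ=0, LF[2]=C('$')+0=0+0=0
L[3]='a': occ=1, LF[3]=C('a')+1=1+1=2
L[4]='a': occ=2, LF[4]=C('a')+2=1+2=3
L[5]='b': occ=0, LF[5]=C('b')+0=4+0=4
L[6]='d': occ=1, LF[6]=C('d')+1=6+1=7
L[7]='b': occ=1, LF[7]=C('b')+1=4+1=5

Answer: 1 6 0 2 3 4 7 5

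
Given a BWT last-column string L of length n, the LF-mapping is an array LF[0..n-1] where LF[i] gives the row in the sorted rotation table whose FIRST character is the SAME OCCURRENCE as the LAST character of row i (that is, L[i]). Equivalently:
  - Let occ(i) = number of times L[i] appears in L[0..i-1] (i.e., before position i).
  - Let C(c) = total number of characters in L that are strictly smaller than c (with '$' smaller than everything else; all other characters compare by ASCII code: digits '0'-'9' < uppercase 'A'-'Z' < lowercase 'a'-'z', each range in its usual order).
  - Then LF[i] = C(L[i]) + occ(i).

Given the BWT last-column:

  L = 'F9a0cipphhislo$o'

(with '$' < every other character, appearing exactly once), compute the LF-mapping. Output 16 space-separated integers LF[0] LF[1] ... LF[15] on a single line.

Answer: 3 2 4 1 5 8 13 14 6 7 9 15 10 11 0 12

Derivation:
Char counts: '$':1, '0':1, '9':1, 'F':1, 'a':1, 'c':1, 'h':2, 'i':2, 'l':1, 'o':2, 'p':2, 's':1
C (first-col start): C('$')=0, C('0')=1, C('9')=2, C('F')=3, C('a')=4, C('c')=5, C('h')=6, C('i')=8, C('l')=10, C('o')=11, C('p')=13, C('s')=15
L[0]='F': occ=0, LF[0]=C('F')+0=3+0=3
L[1]='9': occ=0, LF[1]=C('9')+0=2+0=2
L[2]='a': occ=0, LF[2]=C('a')+0=4+0=4
L[3]='0': occ=0, LF[3]=C('0')+0=1+0=1
L[4]='c': occ=0, LF[4]=C('c')+0=5+0=5
L[5]='i': occ=0, LF[5]=C('i')+0=8+0=8
L[6]='p': occ=0, LF[6]=C('p')+0=13+0=13
L[7]='p': occ=1, LF[7]=C('p')+1=13+1=14
L[8]='h': occ=0, LF[8]=C('h')+0=6+0=6
L[9]='h': occ=1, LF[9]=C('h')+1=6+1=7
L[10]='i': occ=1, LF[10]=C('i')+1=8+1=9
L[11]='s': occ=0, LF[11]=C('s')+0=15+0=15
L[12]='l': occ=0, LF[12]=C('l')+0=10+0=10
L[13]='o': occ=0, LF[13]=C('o')+0=11+0=11
L[14]='$': occ=0, LF[14]=C('$')+0=0+0=0
L[15]='o': occ=1, LF[15]=C('o')+1=11+1=12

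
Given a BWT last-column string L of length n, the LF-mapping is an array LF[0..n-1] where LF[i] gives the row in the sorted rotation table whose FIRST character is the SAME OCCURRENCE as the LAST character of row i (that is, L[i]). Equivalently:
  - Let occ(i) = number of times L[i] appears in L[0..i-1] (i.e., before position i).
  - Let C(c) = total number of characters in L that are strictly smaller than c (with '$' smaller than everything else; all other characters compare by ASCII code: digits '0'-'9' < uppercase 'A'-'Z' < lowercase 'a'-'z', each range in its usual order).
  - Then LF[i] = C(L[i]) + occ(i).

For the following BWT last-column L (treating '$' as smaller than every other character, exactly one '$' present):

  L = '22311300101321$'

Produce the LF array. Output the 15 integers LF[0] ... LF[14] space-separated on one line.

Char counts: '$':1, '0':3, '1':5, '2':3, '3':3
C (first-col start): C('$')=0, C('0')=1, C('1')=4, C('2')=9, C('3')=12
L[0]='2': occ=0, LF[0]=C('2')+0=9+0=9
L[1]='2': occ=1, LF[1]=C('2')+1=9+1=10
L[2]='3': occ=0, LF[2]=C('3')+0=12+0=12
L[3]='1': occ=0, LF[3]=C('1')+0=4+0=4
L[4]='1': occ=1, LF[4]=C('1')+1=4+1=5
L[5]='3': occ=1, LF[5]=C('3')+1=12+1=13
L[6]='0': occ=0, LF[6]=C('0')+0=1+0=1
L[7]='0': occ=1, LF[7]=C('0')+1=1+1=2
L[8]='1': occ=2, LF[8]=C('1')+2=4+2=6
L[9]='0': occ=2, LF[9]=C('0')+2=1+2=3
L[10]='1': occ=3, LF[10]=C('1')+3=4+3=7
L[11]='3': occ=2, LF[11]=C('3')+2=12+2=14
L[12]='2': occ=2, LF[12]=C('2')+2=9+2=11
L[13]='1': occ=4, LF[13]=C('1')+4=4+4=8
L[14]='$': occ=0, LF[14]=C('$')+0=0+0=0

Answer: 9 10 12 4 5 13 1 2 6 3 7 14 11 8 0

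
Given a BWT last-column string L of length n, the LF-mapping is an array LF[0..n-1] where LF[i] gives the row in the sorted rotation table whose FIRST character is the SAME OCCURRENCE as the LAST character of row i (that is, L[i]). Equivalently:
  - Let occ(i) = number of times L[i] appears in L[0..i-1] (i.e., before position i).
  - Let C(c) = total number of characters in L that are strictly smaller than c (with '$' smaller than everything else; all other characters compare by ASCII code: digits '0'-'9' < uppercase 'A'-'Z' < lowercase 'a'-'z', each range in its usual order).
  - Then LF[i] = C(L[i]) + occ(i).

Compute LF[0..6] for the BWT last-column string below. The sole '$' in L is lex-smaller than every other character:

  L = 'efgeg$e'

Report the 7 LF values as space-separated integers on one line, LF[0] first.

Char counts: '$':1, 'e':3, 'f':1, 'g':2
C (first-col start): C('$')=0, C('e')=1, C('f')=4, C('g')=5
L[0]='e': occ=0, LF[0]=C('e')+0=1+0=1
L[1]='f': occ=0, LF[1]=C('f')+0=4+0=4
L[2]='g': occ=0, LF[2]=C('g')+0=5+0=5
L[3]='e': occ=1, LF[3]=C('e')+1=1+1=2
L[4]='g': occ=1, LF[4]=C('g')+1=5+1=6
L[5]='$': occ=0, LF[5]=C('$')+0=0+0=0
L[6]='e': occ=2, LF[6]=C('e')+2=1+2=3

Answer: 1 4 5 2 6 0 3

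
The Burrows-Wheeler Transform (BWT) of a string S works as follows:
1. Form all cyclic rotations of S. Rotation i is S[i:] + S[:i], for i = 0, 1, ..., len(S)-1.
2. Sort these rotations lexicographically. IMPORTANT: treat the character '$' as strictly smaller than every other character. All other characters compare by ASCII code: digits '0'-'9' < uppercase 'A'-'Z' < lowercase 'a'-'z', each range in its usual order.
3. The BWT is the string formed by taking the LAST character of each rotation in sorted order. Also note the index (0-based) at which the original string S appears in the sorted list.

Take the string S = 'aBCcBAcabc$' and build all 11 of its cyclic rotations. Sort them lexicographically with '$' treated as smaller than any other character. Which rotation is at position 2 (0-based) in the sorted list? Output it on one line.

All 11 rotations (rotation i = S[i:]+S[:i]):
  rot[0] = aBCcBAcabc$
  rot[1] = BCcBAcabc$a
  rot[2] = CcBAcabc$aB
  rot[3] = cBAcabc$aBC
  rot[4] = BAcabc$aBCc
  rot[5] = Acabc$aBCcB
  rot[6] = cabc$aBCcBA
  rot[7] = abc$aBCcBAc
  rot[8] = bc$aBCcBAca
  rot[9] = c$aBCcBAcab
  rot[10] = $aBCcBAcabc
Sorted (with $ < everything):
  sorted[0] = $aBCcBAcabc
  sorted[1] = Acabc$aBCcB
  sorted[2] = BAcabc$aBCc
  sorted[3] = BCcBAcabc$a
  sorted[4] = CcBAcabc$aB
  sorted[5] = aBCcBAcabc$
  sorted[6] = abc$aBCcBAc
  sorted[7] = bc$aBCcBAca
  sorted[8] = c$aBCcBAcab
  sorted[9] = cBAcabc$aBC
  sorted[10] = cabc$aBCcBA
sorted[2] = BAcabc$aBCc

Answer: BAcabc$aBCc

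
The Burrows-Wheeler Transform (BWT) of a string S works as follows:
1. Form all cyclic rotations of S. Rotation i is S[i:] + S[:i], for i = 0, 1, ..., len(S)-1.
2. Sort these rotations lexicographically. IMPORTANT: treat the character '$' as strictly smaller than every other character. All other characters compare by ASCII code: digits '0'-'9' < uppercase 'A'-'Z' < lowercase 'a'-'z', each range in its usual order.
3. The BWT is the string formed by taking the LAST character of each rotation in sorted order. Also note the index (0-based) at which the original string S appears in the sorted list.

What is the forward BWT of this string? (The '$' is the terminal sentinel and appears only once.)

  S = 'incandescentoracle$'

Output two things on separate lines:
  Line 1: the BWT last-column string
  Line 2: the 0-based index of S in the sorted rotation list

Answer: ercnsanlcd$ciaetoen
10

Derivation:
All 19 rotations (rotation i = S[i:]+S[:i]):
  rot[0] = incandescentoracle$
  rot[1] = ncandescentoracle$i
  rot[2] = candescentoracle$in
  rot[3] = andescentoracle$inc
  rot[4] = ndescentoracle$inca
  rot[5] = descentoracle$incan
  rot[6] = escentoracle$incand
  rot[7] = scentoracle$incande
  rot[8] = centoracle$incandes
  rot[9] = entoracle$incandesc
  rot[10] = ntoracle$incandesce
  rot[11] = toracle$incandescen
  rot[12] = oracle$incandescent
  rot[13] = racle$incandescento
  rot[14] = acle$incandescentor
  rot[15] = cle$incandescentora
  rot[16] = le$incandescentorac
  rot[17] = e$incandescentoracl
  rot[18] = $incandescentoracle
Sorted (with $ < everything):
  sorted[0] = $incandescentoracle  (last char: 'e')
  sorted[1] = acle$incandescentor  (last char: 'r')
  sorted[2] = andescentoracle$inc  (last char: 'c')
  sorted[3] = candescentoracle$in  (last char: 'n')
  sorted[4] = centoracle$incandes  (last char: 's')
  sorted[5] = cle$incandescentora  (last char: 'a')
  sorted[6] = descentoracle$incan  (last char: 'n')
  sorted[7] = e$incandescentoracl  (last char: 'l')
  sorted[8] = entoracle$incandesc  (last char: 'c')
  sorted[9] = escentoracle$incand  (last char: 'd')
  sorted[10] = incandescentoracle$  (last char: '$')
  sorted[11] = le$incandescentorac  (last char: 'c')
  sorted[12] = ncandescentoracle$i  (last char: 'i')
  sorted[13] = ndescentoracle$inca  (last char: 'a')
  sorted[14] = ntoracle$incandesce  (last char: 'e')
  sorted[15] = oracle$incandescent  (last char: 't')
  sorted[16] = racle$incandescento  (last char: 'o')
  sorted[17] = scentoracle$incande  (last char: 'e')
  sorted[18] = toracle$incandescen  (last char: 'n')
Last column: ercnsanlcd$ciaetoen
Original string S is at sorted index 10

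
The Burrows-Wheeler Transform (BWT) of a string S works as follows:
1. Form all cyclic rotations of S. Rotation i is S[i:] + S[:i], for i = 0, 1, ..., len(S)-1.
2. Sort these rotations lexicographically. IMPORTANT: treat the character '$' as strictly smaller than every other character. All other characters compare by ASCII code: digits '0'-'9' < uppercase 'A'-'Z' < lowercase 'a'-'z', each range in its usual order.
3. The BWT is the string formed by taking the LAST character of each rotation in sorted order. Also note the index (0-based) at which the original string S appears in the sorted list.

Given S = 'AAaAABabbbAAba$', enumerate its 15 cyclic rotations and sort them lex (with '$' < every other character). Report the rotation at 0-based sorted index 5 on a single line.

All 15 rotations (rotation i = S[i:]+S[:i]):
  rot[0] = AAaAABabbbAAba$
  rot[1] = AaAABabbbAAba$A
  rot[2] = aAABabbbAAba$AA
  rot[3] = AABabbbAAba$AAa
  rot[4] = ABabbbAAba$AAaA
  rot[5] = BabbbAAba$AAaAA
  rot[6] = abbbAAba$AAaAAB
  rot[7] = bbbAAba$AAaAABa
  rot[8] = bbAAba$AAaAABab
  rot[9] = bAAba$AAaAABabb
  rot[10] = AAba$AAaAABabbb
  rot[11] = Aba$AAaAABabbbA
  rot[12] = ba$AAaAABabbbAA
  rot[13] = a$AAaAABabbbAAb
  rot[14] = $AAaAABabbbAAba
Sorted (with $ < everything):
  sorted[0] = $AAaAABabbbAAba
  sorted[1] = AABabbbAAba$AAa
  sorted[2] = AAaAABabbbAAba$
  sorted[3] = AAba$AAaAABabbb
  sorted[4] = ABabbbAAba$AAaA
  sorted[5] = AaAABabbbAAba$A
  sorted[6] = Aba$AAaAABabbbA
  sorted[7] = BabbbAAba$AAaAA
  sorted[8] = a$AAaAABabbbAAb
  sorted[9] = aAABabbbAAba$AA
  sorted[10] = abbbAAba$AAaAAB
  sorted[11] = bAAba$AAaAABabb
  sorted[12] = ba$AAaAABabbbAA
  sorted[13] = bbAAba$AAaAABab
  sorted[14] = bbbAAba$AAaAABa
sorted[5] = AaAABabbbAAba$A

Answer: AaAABabbbAAba$A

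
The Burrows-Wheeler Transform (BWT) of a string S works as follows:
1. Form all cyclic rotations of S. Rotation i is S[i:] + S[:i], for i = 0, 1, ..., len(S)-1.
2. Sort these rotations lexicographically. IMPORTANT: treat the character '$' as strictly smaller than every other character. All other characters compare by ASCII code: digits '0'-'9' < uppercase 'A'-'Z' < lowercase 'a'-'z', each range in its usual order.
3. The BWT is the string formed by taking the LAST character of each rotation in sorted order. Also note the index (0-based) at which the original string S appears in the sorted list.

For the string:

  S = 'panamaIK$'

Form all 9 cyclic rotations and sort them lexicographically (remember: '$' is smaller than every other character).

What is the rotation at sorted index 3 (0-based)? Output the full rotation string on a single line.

All 9 rotations (rotation i = S[i:]+S[:i]):
  rot[0] = panamaIK$
  rot[1] = anamaIK$p
  rot[2] = namaIK$pa
  rot[3] = amaIK$pan
  rot[4] = maIK$pana
  rot[5] = aIK$panam
  rot[6] = IK$panama
  rot[7] = K$panamaI
  rot[8] = $panamaIK
Sorted (with $ < everything):
  sorted[0] = $panamaIK
  sorted[1] = IK$panama
  sorted[2] = K$panamaI
  sorted[3] = aIK$panam
  sorted[4] = amaIK$pan
  sorted[5] = anamaIK$p
  sorted[6] = maIK$pana
  sorted[7] = namaIK$pa
  sorted[8] = panamaIK$
sorted[3] = aIK$panam

Answer: aIK$panam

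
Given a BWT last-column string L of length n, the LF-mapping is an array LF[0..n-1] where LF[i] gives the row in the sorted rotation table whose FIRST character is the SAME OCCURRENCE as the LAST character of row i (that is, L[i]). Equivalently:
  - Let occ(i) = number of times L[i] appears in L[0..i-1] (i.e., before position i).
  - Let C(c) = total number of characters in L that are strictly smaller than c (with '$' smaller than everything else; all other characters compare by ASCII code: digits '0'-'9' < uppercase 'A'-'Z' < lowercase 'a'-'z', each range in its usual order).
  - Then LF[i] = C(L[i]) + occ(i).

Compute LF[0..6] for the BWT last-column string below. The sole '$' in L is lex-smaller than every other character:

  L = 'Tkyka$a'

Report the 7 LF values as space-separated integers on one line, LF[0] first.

Answer: 1 4 6 5 2 0 3

Derivation:
Char counts: '$':1, 'T':1, 'a':2, 'k':2, 'y':1
C (first-col start): C('$')=0, C('T')=1, C('a')=2, C('k')=4, C('y')=6
L[0]='T': occ=0, LF[0]=C('T')+0=1+0=1
L[1]='k': occ=0, LF[1]=C('k')+0=4+0=4
L[2]='y': occ=0, LF[2]=C('y')+0=6+0=6
L[3]='k': occ=1, LF[3]=C('k')+1=4+1=5
L[4]='a': occ=0, LF[4]=C('a')+0=2+0=2
L[5]='$': occ=0, LF[5]=C('$')+0=0+0=0
L[6]='a': occ=1, LF[6]=C('a')+1=2+1=3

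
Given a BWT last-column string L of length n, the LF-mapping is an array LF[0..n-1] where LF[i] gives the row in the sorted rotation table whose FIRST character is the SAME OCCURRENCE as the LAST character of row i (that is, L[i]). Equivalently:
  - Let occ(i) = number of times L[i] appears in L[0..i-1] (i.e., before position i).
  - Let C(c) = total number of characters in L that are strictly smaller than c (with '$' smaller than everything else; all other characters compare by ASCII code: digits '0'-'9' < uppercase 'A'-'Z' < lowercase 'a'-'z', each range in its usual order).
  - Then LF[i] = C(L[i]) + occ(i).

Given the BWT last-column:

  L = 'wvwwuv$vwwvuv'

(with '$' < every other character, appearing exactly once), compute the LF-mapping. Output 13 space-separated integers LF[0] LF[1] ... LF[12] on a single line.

Char counts: '$':1, 'u':2, 'v':5, 'w':5
C (first-col start): C('$')=0, C('u')=1, C('v')=3, C('w')=8
L[0]='w': occ=0, LF[0]=C('w')+0=8+0=8
L[1]='v': occ=0, LF[1]=C('v')+0=3+0=3
L[2]='w': occ=1, LF[2]=C('w')+1=8+1=9
L[3]='w': occ=2, LF[3]=C('w')+2=8+2=10
L[4]='u': occ=0, LF[4]=C('u')+0=1+0=1
L[5]='v': occ=1, LF[5]=C('v')+1=3+1=4
L[6]='$': occ=0, LF[6]=C('$')+0=0+0=0
L[7]='v': occ=2, LF[7]=C('v')+2=3+2=5
L[8]='w': occ=3, LF[8]=C('w')+3=8+3=11
L[9]='w': occ=4, LF[9]=C('w')+4=8+4=12
L[10]='v': occ=3, LF[10]=C('v')+3=3+3=6
L[11]='u': occ=1, LF[11]=C('u')+1=1+1=2
L[12]='v': occ=4, LF[12]=C('v')+4=3+4=7

Answer: 8 3 9 10 1 4 0 5 11 12 6 2 7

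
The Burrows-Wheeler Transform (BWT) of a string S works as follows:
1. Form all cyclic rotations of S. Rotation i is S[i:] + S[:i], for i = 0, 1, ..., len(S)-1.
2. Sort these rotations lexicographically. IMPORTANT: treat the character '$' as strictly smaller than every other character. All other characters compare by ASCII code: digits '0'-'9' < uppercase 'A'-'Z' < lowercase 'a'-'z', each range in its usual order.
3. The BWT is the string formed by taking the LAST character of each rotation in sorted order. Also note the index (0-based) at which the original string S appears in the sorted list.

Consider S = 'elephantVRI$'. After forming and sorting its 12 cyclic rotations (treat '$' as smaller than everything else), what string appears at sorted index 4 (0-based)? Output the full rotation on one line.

Answer: antVRI$eleph

Derivation:
All 12 rotations (rotation i = S[i:]+S[:i]):
  rot[0] = elephantVRI$
  rot[1] = lephantVRI$e
  rot[2] = ephantVRI$el
  rot[3] = phantVRI$ele
  rot[4] = hantVRI$elep
  rot[5] = antVRI$eleph
  rot[6] = ntVRI$elepha
  rot[7] = tVRI$elephan
  rot[8] = VRI$elephant
  rot[9] = RI$elephantV
  rot[10] = I$elephantVR
  rot[11] = $elephantVRI
Sorted (with $ < everything):
  sorted[0] = $elephantVRI
  sorted[1] = I$elephantVR
  sorted[2] = RI$elephantV
  sorted[3] = VRI$elephant
  sorted[4] = antVRI$eleph
  sorted[5] = elephantVRI$
  sorted[6] = ephantVRI$el
  sorted[7] = hantVRI$elep
  sorted[8] = lephantVRI$e
  sorted[9] = ntVRI$elepha
  sorted[10] = phantVRI$ele
  sorted[11] = tVRI$elephan
sorted[4] = antVRI$eleph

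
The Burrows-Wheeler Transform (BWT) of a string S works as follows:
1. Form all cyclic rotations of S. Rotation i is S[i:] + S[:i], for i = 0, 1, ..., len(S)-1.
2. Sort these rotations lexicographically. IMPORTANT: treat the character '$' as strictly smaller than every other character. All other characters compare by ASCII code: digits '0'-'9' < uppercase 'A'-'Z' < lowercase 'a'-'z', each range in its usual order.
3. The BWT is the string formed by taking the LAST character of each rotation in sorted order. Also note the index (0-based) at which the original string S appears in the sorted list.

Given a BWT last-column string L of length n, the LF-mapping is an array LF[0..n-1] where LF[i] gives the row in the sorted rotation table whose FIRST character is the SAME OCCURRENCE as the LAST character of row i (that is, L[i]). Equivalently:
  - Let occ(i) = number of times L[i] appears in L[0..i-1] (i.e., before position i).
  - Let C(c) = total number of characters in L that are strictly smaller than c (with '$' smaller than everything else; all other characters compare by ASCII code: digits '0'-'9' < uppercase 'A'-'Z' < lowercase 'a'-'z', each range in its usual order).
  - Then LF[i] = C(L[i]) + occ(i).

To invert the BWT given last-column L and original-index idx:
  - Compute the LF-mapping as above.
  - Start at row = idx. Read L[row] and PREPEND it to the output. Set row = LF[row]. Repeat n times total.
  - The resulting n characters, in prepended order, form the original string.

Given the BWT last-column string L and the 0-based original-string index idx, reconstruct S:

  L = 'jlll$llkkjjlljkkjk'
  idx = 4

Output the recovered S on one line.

LF mapping: 1 11 12 13 0 14 15 6 7 2 3 16 17 4 8 9 5 10
Walk LF starting at row 4, prepending L[row]:
  step 1: row=4, L[4]='$', prepend. Next row=LF[4]=0
  step 2: row=0, L[0]='j', prepend. Next row=LF[0]=1
  step 3: row=1, L[1]='l', prepend. Next row=LF[1]=11
  step 4: row=11, L[11]='l', prepend. Next row=LF[11]=16
  step 5: row=16, L[16]='j', prepend. Next row=LF[16]=5
  step 6: row=5, L[5]='l', prepend. Next row=LF[5]=14
  step 7: row=14, L[14]='k', prepend. Next row=LF[14]=8
  step 8: row=8, L[8]='k', prepend. Next row=LF[8]=7
  step 9: row=7, L[7]='k', prepend. Next row=LF[7]=6
  step 10: row=6, L[6]='l', prepend. Next row=LF[6]=15
  step 11: row=15, L[15]='k', prepend. Next row=LF[15]=9
  step 12: row=9, L[9]='j', prepend. Next row=LF[9]=2
  step 13: row=2, L[2]='l', prepend. Next row=LF[2]=12
  step 14: row=12, L[12]='l', prepend. Next row=LF[12]=17
  step 15: row=17, L[17]='k', prepend. Next row=LF[17]=10
  step 16: row=10, L[10]='j', prepend. Next row=LF[10]=3
  step 17: row=3, L[3]='l', prepend. Next row=LF[3]=13
  step 18: row=13, L[13]='j', prepend. Next row=LF[13]=4
Reversed output: jljklljklkkkljllj$

Answer: jljklljklkkkljllj$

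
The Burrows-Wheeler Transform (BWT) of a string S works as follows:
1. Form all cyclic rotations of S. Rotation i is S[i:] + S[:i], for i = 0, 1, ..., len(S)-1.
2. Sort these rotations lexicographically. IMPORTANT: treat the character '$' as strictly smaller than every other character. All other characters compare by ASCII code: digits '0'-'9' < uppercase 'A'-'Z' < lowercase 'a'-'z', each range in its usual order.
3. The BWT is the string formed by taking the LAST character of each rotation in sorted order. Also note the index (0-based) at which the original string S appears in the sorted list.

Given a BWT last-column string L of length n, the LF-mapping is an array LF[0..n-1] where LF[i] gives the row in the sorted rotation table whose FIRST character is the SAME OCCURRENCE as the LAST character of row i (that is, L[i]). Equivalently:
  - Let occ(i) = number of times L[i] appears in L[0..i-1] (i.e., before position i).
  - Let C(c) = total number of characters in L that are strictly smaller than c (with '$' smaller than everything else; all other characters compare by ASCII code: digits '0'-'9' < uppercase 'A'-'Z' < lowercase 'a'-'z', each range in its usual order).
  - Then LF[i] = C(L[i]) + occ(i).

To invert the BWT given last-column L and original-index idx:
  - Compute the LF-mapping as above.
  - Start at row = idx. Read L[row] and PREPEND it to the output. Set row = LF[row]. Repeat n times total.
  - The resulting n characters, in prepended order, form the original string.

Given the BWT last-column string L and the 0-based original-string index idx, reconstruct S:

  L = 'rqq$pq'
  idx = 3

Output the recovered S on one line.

LF mapping: 5 2 3 0 1 4
Walk LF starting at row 3, prepending L[row]:
  step 1: row=3, L[3]='$', prepend. Next row=LF[3]=0
  step 2: row=0, L[0]='r', prepend. Next row=LF[0]=5
  step 3: row=5, L[5]='q', prepend. Next row=LF[5]=4
  step 4: row=4, L[4]='p', prepend. Next row=LF[4]=1
  step 5: row=1, L[1]='q', prepend. Next row=LF[1]=2
  step 6: row=2, L[2]='q', prepend. Next row=LF[2]=3
Reversed output: qqpqr$

Answer: qqpqr$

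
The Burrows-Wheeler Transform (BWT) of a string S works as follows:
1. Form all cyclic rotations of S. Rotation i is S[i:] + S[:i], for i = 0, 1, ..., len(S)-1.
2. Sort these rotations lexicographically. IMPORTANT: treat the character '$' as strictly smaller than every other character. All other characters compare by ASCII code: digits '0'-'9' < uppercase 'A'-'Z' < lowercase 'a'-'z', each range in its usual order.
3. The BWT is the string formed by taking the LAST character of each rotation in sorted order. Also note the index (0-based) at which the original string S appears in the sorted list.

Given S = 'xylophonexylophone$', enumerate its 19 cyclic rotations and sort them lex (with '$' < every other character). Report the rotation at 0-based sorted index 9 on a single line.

All 19 rotations (rotation i = S[i:]+S[:i]):
  rot[0] = xylophonexylophone$
  rot[1] = ylophonexylophone$x
  rot[2] = lophonexylophone$xy
  rot[3] = ophonexylophone$xyl
  rot[4] = phonexylophone$xylo
  rot[5] = honexylophone$xylop
  rot[6] = onexylophone$xyloph
  rot[7] = nexylophone$xylopho
  rot[8] = exylophone$xylophon
  rot[9] = xylophone$xylophone
  rot[10] = ylophone$xylophonex
  rot[11] = lophone$xylophonexy
  rot[12] = ophone$xylophonexyl
  rot[13] = phone$xylophonexylo
  rot[14] = hone$xylophonexylop
  rot[15] = one$xylophonexyloph
  rot[16] = ne$xylophonexylopho
  rot[17] = e$xylophonexylophon
  rot[18] = $xylophonexylophone
Sorted (with $ < everything):
  sorted[0] = $xylophonexylophone
  sorted[1] = e$xylophonexylophon
  sorted[2] = exylophone$xylophon
  sorted[3] = hone$xylophonexylop
  sorted[4] = honexylophone$xylop
  sorted[5] = lophone$xylophonexy
  sorted[6] = lophonexylophone$xy
  sorted[7] = ne$xylophonexylopho
  sorted[8] = nexylophone$xylopho
  sorted[9] = one$xylophonexyloph
  sorted[10] = onexylophone$xyloph
  sorted[11] = ophone$xylophonexyl
  sorted[12] = ophonexylophone$xyl
  sorted[13] = phone$xylophonexylo
  sorted[14] = phonexylophone$xylo
  sorted[15] = xylophone$xylophone
  sorted[16] = xylophonexylophone$
  sorted[17] = ylophone$xylophonex
  sorted[18] = ylophonexylophone$x
sorted[9] = one$xylophonexyloph

Answer: one$xylophonexyloph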